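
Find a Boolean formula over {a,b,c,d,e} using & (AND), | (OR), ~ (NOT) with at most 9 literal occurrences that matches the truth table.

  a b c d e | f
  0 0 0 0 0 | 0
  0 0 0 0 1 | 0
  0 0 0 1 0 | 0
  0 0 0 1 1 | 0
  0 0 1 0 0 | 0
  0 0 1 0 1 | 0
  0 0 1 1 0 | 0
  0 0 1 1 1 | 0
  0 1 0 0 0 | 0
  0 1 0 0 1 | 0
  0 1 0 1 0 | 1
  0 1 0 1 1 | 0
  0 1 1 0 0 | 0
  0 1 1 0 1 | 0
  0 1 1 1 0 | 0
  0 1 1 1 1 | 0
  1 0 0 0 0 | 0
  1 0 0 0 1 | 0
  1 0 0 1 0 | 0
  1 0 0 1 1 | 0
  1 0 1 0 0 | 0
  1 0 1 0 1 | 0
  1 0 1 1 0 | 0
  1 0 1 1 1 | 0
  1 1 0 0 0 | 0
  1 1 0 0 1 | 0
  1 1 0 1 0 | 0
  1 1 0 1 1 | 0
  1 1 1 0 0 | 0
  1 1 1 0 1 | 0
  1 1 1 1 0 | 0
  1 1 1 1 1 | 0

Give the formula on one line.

((a | ~c) & ((~a & (d & b)) & ((~a & (b | e)) & ~e)))

  ~c = 11110000111100001111000011110000
  (a | ~c) = 11110000111100001111111111111111
  ~a = 11111111111111110000000000000000
  (d & b) = 00000000001100110000000000110011
  (~a & (d & b)) = 00000000001100110000000000000000
  (b | e) = 01010101111111110101010111111111
  (~a & (b | e)) = 01010101111111110000000000000000
  ~e = 10101010101010101010101010101010
  ((~a & (b | e)) & ~e) = 00000000101010100000000000000000
  ((~a & (d & b)) & ((~a & (b | e)) & ~e)) = 00000000001000100000000000000000
  ((a | ~c) & ((~a & (d & b)) & ((~a & (b | e)) & ~e))) = 00000000001000000000000000000000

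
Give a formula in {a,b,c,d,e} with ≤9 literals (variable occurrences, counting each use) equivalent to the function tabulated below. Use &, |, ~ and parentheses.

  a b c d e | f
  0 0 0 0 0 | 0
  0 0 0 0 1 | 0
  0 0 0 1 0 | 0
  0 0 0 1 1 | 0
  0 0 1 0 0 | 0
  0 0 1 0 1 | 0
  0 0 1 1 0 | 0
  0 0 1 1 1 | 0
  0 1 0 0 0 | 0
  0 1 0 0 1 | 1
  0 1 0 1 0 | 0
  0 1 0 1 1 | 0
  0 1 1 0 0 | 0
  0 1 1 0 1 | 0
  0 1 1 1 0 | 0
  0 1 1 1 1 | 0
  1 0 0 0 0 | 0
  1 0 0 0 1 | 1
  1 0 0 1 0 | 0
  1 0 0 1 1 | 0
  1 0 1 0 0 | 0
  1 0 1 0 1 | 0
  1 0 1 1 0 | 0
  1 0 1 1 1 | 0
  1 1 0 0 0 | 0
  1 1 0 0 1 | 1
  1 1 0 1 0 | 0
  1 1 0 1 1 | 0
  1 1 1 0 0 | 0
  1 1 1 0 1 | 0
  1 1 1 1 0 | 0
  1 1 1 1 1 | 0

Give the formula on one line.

((~c & (((~d & e) & c) | (~d & (a | (d | b))))) & e)

  ~c = 11110000111100001111000011110000
  ~d = 11001100110011001100110011001100
  (~d & e) = 01000100010001000100010001000100
  ((~d & e) & c) = 00000100000001000000010000000100
  (d | b) = 00110011111111110011001111111111
  (a | (d | b)) = 00110011111111111111111111111111
  (~d & (a | (d | b))) = 00000000110011001100110011001100
  (((~d & e) & c) | (~d & (a | (d | b)))) = 00000100110011001100110011001100
  (~c & (((~d & e) & c) | (~d & (a | (d | b))))) = 00000000110000001100000011000000
  ((~c & (((~d & e) & c) | (~d & (a | (d | b))))) & e) = 00000000010000000100000001000000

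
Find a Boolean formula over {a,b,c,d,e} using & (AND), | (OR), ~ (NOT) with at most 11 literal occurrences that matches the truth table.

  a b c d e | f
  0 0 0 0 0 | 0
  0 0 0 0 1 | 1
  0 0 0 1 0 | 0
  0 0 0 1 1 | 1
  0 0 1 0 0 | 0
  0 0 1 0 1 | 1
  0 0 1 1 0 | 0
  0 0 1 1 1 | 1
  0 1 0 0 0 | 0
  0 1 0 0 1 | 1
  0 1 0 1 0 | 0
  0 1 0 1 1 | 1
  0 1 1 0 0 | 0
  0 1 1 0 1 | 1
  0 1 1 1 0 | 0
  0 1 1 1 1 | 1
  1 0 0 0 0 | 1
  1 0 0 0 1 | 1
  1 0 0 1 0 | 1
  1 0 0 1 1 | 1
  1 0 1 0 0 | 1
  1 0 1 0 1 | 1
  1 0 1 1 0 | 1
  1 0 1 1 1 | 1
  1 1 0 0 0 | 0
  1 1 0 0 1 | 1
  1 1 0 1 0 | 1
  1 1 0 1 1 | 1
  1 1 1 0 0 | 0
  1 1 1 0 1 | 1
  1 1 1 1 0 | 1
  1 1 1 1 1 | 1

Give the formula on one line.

(((~e & a) & (a & ((d | (e & b)) | ~b))) | e)

  ~e = 10101010101010101010101010101010
  (~e & a) = 00000000000000001010101010101010
  (e & b) = 00000000010101010000000001010101
  (d | (e & b)) = 00110011011101110011001101110111
  ~b = 11111111000000001111111100000000
  ((d | (e & b)) | ~b) = 11111111011101111111111101110111
  (a & ((d | (e & b)) | ~b)) = 00000000000000001111111101110111
  ((~e & a) & (a & ((d | (e & b)) | ~b))) = 00000000000000001010101000100010
  (((~e & a) & (a & ((d | (e & b)) | ~b))) | e) = 01010101010101011111111101110111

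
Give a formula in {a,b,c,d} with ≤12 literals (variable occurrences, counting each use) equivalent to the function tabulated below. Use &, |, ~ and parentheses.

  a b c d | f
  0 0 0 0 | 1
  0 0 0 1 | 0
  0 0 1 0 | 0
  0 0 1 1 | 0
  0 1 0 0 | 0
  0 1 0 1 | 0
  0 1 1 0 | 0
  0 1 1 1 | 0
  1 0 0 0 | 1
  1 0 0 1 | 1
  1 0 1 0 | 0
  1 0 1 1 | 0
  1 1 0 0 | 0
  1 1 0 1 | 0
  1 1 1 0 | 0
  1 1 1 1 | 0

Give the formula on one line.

(((~b & d) | (b | ~c)) & ((~d & ~b) | (a & (~c & ~b))))

  ~b = 1111000011110000
  (~b & d) = 0101000001010000
  ~c = 1100110011001100
  (b | ~c) = 1100111111001111
  ((~b & d) | (b | ~c)) = 1101111111011111
  ~d = 1010101010101010
  (~d & ~b) = 1010000010100000
  (~c & ~b) = 1100000011000000
  (a & (~c & ~b)) = 0000000011000000
  ((~d & ~b) | (a & (~c & ~b))) = 1010000011100000
  (((~b & d) | (b | ~c)) & ((~d & ~b) | (a & (~c & ~b)))) = 1000000011000000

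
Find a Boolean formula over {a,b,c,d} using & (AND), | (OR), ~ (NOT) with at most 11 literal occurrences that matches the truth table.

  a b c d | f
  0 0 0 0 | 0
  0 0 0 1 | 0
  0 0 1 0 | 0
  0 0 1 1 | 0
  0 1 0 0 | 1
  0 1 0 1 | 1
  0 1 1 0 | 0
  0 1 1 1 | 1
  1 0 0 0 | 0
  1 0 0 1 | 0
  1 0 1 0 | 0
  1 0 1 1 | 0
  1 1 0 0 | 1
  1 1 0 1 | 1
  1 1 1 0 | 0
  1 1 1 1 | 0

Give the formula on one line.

  ~c = 1100110011001100
  (c | b) = 0011111100111111
  (~c & (c | b)) = 0000110000001100
  ~b = 1111000011110000
  (d | ~b) = 1111010111110101
  ~d = 1010101010101010
  (b | ~d) = 1010111110101111
  ((d | ~b) & (b | ~d)) = 1010010110100101
  ~a = 1111111100000000
  (~a & d) = 0101010100000000
  (((d | ~b) & (b | ~d)) & (~a & d)) = 0000010100000000
  ((~c & (c | b)) | (((d | ~b) & (b | ~d)) & (~a & d))) = 0000110100001100

((~c & (c | b)) | (((d | ~b) & (b | ~d)) & (~a & d)))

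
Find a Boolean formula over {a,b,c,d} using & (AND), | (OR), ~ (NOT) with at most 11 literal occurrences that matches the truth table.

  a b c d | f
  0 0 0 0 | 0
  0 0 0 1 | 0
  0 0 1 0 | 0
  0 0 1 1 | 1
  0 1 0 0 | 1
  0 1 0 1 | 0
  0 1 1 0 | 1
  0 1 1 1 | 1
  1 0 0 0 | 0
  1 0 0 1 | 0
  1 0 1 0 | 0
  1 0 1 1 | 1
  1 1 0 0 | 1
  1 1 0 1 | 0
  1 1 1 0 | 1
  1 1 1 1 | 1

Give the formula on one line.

  ~d = 1010101010101010
  (a & c) = 0000000000110011
  (~d | (a & c)) = 1010101010111011
  ~a = 1111111100000000
  (~a & d) = 0101010100000000
  (c & (~a & d)) = 0001000100000000
  (b | (c & (~a & d))) = 0001111100001111
  ((~d | (a & c)) & (b | (c & (~a & d)))) = 0000101000001011
  (d & c) = 0001000100010001
  (((~d | (a & c)) & (b | (c & (~a & d)))) | (d & c)) = 0001101100011011

(((~d | (a & c)) & (b | (c & (~a & d)))) | (d & c))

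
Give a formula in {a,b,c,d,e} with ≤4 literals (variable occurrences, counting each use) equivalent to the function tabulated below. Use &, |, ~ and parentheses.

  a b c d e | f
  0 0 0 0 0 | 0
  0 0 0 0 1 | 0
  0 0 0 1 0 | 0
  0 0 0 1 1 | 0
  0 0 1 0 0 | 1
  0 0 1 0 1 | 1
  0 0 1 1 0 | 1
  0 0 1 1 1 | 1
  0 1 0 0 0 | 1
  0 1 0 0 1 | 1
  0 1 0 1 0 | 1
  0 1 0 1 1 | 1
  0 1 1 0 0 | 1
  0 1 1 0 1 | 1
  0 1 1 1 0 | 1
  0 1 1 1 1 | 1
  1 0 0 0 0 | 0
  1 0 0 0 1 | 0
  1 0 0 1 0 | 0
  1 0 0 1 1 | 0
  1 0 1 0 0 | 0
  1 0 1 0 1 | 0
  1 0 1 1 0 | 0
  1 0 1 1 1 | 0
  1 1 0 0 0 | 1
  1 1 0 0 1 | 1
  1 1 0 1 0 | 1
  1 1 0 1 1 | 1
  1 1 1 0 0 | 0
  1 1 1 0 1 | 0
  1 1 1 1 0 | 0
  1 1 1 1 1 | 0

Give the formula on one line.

  ~a = 11111111111111110000000000000000
  (c & ~a) = 00001111000011110000000000000000
  ~c = 11110000111100001111000011110000
  (b & ~c) = 00000000111100000000000011110000
  ((c & ~a) | (b & ~c)) = 00001111111111110000000011110000

((c & ~a) | (b & ~c))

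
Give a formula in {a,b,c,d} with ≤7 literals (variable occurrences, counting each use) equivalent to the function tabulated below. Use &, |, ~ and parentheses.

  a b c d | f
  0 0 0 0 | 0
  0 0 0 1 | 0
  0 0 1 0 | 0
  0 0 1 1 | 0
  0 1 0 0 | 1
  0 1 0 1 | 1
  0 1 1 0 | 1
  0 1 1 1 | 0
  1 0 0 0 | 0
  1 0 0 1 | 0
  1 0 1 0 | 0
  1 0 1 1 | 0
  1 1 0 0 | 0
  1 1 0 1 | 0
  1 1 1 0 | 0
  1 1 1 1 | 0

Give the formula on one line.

  ~c = 1100110011001100
  (d & ~c) = 0100010001000100
  ~d = 1010101010101010
  ((d & ~c) | ~d) = 1110111011101110
  ~a = 1111111100000000
  (b & ~a) = 0000111100000000
  (((d & ~c) | ~d) & (b & ~a)) = 0000111000000000

(((d & ~c) | ~d) & (b & ~a))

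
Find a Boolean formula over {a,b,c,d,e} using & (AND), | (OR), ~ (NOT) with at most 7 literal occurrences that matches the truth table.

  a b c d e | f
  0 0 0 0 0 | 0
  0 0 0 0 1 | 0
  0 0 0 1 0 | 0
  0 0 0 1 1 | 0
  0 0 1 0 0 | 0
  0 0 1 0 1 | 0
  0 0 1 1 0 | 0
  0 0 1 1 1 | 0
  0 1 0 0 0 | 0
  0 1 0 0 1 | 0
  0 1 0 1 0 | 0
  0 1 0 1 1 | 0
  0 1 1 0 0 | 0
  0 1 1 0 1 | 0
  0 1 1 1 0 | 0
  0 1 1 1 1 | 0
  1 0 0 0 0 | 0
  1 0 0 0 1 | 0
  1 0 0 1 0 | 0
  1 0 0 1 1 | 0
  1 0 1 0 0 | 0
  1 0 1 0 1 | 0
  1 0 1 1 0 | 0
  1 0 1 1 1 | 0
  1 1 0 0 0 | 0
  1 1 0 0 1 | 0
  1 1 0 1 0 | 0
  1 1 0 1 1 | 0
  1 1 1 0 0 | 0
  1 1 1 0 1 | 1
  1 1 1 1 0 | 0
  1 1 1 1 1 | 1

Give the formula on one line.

  ~c = 11110000111100001111000011110000
  (~c | b) = 11110000111111111111000011111111
  (e & (~c | b)) = 01010000010101010101000001010101
  (a & (e & (~c | b))) = 00000000000000000101000001010101
  ~e = 10101010101010101010101010101010
  (~e | c) = 10101111101011111010111110101111
  ((a & (e & (~c | b))) & (~e | c)) = 00000000000000000000000000000101

((a & (e & (~c | b))) & (~e | c))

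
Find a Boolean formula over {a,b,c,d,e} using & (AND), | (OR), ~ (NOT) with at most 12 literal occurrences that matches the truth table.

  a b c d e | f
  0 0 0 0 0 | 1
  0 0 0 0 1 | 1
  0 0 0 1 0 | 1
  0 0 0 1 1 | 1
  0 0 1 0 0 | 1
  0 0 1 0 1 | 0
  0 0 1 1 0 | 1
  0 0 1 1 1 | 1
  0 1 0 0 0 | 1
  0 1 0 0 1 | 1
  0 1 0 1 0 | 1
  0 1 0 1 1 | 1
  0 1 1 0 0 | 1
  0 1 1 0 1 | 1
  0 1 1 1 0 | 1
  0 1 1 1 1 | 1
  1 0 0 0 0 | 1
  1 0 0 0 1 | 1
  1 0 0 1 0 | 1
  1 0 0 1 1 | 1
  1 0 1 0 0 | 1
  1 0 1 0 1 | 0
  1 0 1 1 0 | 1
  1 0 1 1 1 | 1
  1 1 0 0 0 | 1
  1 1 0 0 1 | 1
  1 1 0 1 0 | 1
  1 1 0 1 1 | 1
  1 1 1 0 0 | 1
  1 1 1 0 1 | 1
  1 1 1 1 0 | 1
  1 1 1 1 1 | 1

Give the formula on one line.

  ~a = 11111111111111110000000000000000
  (~a | c) = 11111111111111110000111100001111
  ((~a | c) & d) = 00110011001100110000001100000011
  ~e = 10101010101010101010101010101010
  (c & ~e) = 00001010000010100000101000001010
  (((~a | c) & d) | (c & ~e)) = 00111011001110110000101100001011
  ~d = 11001100110011001100110011001100
  ~c = 11110000111100001111000011110000
  (~d & ~c) = 11000000110000001100000011000000
  ((~d & ~c) | d) = 11110011111100111111001111110011
  (b | ((~d & ~c) | d)) = 11110011111111111111001111111111
  ((((~a | c) & d) | (c & ~e)) | (b | ((~d & ~c) | d))) = 11111011111111111111101111111111

((((~a | c) & d) | (c & ~e)) | (b | ((~d & ~c) | d)))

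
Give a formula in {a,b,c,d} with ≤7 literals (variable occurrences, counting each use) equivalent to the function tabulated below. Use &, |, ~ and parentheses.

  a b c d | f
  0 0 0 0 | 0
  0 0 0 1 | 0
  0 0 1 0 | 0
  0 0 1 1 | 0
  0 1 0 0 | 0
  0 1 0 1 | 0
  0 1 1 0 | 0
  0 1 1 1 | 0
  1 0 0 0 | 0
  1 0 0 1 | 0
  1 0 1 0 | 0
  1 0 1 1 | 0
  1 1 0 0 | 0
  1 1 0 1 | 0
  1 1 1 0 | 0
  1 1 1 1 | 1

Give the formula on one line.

((d & b) & (a & c))

  (d & b) = 0000010100000101
  (a & c) = 0000000000110011
  ((d & b) & (a & c)) = 0000000000000001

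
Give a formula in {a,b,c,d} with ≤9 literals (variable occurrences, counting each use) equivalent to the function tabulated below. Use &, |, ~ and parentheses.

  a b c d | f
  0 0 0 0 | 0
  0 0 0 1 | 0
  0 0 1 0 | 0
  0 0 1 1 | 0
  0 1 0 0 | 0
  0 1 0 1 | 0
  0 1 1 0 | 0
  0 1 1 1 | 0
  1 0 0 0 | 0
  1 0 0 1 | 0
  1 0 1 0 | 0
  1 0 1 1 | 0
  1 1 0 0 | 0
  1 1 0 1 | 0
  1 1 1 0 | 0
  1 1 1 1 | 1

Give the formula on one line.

(((~c | d) & c) & ((c | ~a) & (b & (~c | a))))

  ~c = 1100110011001100
  (~c | d) = 1101110111011101
  ((~c | d) & c) = 0001000100010001
  ~a = 1111111100000000
  (c | ~a) = 1111111100110011
  (~c | a) = 1100110011111111
  (b & (~c | a)) = 0000110000001111
  ((c | ~a) & (b & (~c | a))) = 0000110000000011
  (((~c | d) & c) & ((c | ~a) & (b & (~c | a)))) = 0000000000000001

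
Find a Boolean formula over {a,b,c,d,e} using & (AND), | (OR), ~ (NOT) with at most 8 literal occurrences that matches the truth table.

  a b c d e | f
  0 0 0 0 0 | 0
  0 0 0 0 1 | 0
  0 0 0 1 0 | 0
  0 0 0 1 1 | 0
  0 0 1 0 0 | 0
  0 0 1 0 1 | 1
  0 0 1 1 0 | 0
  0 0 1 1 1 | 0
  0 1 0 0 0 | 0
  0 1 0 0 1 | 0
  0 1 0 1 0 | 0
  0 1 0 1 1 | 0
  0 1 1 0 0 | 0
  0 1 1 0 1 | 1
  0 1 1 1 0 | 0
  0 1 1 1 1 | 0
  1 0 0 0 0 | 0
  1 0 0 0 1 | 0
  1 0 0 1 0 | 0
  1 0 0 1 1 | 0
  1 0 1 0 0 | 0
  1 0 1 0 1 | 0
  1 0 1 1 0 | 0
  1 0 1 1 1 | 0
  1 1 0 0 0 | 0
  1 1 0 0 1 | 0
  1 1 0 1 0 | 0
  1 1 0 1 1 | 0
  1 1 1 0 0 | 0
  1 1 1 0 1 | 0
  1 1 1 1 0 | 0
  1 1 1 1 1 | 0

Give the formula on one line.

((e & (d | c)) & (((e | (~a & ~d)) & ~a) & ~d))

  (d | c) = 00111111001111110011111100111111
  (e & (d | c)) = 00010101000101010001010100010101
  ~a = 11111111111111110000000000000000
  ~d = 11001100110011001100110011001100
  (~a & ~d) = 11001100110011000000000000000000
  (e | (~a & ~d)) = 11011101110111010101010101010101
  ((e | (~a & ~d)) & ~a) = 11011101110111010000000000000000
  (((e | (~a & ~d)) & ~a) & ~d) = 11001100110011000000000000000000
  ((e & (d | c)) & (((e | (~a & ~d)) & ~a) & ~d)) = 00000100000001000000000000000000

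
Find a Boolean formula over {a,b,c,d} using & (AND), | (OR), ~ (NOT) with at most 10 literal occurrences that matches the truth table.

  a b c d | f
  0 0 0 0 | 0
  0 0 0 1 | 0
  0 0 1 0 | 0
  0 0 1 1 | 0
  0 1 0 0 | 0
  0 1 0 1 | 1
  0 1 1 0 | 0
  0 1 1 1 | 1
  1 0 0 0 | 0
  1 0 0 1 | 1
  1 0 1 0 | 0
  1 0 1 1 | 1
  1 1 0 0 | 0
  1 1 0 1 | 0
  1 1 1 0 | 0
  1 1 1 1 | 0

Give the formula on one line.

  ~b = 1111000011110000
  ~a = 1111111100000000
  (~b | ~a) = 1111111111110000
  (a & d) = 0000000001010101
  (d | c) = 0111011101110111
  ((d | c) & b) = 0000011100000111
  (((d | c) & b) & d) = 0000010100000101
  ((a & d) | (((d | c) & b) & d)) = 0000010101010101
  ((~b | ~a) & ((a & d) | (((d | c) & b) & d))) = 0000010101010000

((~b | ~a) & ((a & d) | (((d | c) & b) & d)))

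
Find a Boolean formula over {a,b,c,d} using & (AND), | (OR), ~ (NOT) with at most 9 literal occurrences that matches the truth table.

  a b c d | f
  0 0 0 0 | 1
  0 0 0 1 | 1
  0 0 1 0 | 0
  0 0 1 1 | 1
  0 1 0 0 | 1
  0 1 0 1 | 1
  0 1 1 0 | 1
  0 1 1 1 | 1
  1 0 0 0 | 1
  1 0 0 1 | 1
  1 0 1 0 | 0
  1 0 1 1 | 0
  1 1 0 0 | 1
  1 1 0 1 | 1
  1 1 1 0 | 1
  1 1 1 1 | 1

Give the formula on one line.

(b | (~c | ((~a | (b | ~c)) & d)))

  ~c = 1100110011001100
  ~a = 1111111100000000
  (b | ~c) = 1100111111001111
  (~a | (b | ~c)) = 1111111111001111
  ((~a | (b | ~c)) & d) = 0101010101000101
  (~c | ((~a | (b | ~c)) & d)) = 1101110111001101
  (b | (~c | ((~a | (b | ~c)) & d))) = 1101111111001111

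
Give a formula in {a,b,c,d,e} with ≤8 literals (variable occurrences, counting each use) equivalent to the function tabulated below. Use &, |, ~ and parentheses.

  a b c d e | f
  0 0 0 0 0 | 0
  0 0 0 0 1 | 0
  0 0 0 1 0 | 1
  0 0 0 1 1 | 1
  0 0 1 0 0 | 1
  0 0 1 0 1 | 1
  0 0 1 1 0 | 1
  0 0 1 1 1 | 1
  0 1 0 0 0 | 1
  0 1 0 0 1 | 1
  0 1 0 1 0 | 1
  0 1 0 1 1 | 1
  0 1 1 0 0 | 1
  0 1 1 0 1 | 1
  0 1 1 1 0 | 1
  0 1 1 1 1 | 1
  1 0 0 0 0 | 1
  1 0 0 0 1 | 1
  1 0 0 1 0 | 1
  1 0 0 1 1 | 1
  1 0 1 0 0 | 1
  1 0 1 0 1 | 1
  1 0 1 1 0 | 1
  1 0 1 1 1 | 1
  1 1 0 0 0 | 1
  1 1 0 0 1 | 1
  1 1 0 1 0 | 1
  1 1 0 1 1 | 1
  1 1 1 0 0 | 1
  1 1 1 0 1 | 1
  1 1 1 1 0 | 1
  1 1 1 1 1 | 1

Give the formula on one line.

(((a | (~b & d)) | (b & (~a | ~c))) | c)

  ~b = 11111111000000001111111100000000
  (~b & d) = 00110011000000000011001100000000
  (a | (~b & d)) = 00110011000000001111111111111111
  ~a = 11111111111111110000000000000000
  ~c = 11110000111100001111000011110000
  (~a | ~c) = 11111111111111111111000011110000
  (b & (~a | ~c)) = 00000000111111110000000011110000
  ((a | (~b & d)) | (b & (~a | ~c))) = 00110011111111111111111111111111
  (((a | (~b & d)) | (b & (~a | ~c))) | c) = 00111111111111111111111111111111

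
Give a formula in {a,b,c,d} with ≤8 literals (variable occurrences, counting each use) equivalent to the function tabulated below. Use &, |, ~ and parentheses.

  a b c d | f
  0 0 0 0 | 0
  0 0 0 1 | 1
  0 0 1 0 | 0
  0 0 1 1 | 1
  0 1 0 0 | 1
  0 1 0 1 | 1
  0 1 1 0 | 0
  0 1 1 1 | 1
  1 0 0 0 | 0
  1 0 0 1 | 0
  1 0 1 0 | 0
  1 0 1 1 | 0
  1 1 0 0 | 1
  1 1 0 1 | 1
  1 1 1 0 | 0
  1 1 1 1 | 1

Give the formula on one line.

  ~c = 1100110011001100
  (b & ~c) = 0000110000001100
  (d | (b & ~c)) = 0101110101011101
  ~a = 1111111100000000
  (~a & d) = 0101010100000000
  ~d = 1010101010101010
  ((~a & d) | ~d) = 1111111110101010
  (((~a & d) | ~d) | b) = 1111111110101111
  ((d | (b & ~c)) & (((~a & d) | ~d) | b)) = 0101110100001101

((d | (b & ~c)) & (((~a & d) | ~d) | b))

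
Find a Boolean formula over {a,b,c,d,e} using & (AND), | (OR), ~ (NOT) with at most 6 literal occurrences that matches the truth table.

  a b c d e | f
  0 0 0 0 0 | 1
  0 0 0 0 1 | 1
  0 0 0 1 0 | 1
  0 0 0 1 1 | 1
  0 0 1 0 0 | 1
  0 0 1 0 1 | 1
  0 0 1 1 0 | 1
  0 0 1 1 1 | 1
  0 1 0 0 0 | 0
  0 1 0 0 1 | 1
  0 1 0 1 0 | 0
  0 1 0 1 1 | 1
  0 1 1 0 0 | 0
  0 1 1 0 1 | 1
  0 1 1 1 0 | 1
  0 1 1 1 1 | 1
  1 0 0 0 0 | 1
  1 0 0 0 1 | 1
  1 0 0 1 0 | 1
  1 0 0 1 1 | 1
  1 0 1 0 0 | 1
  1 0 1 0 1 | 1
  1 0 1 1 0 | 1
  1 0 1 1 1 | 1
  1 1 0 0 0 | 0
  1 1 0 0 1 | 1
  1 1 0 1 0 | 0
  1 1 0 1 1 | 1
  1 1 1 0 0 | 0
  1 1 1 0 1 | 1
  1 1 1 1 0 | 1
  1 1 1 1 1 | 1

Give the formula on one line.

  ~b = 11111111000000001111111100000000
  (e | ~b) = 11111111010101011111111101010101
  (c & d) = 00000011000000110000001100000011
  ((e | ~b) | (c & d)) = 11111111010101111111111101010111

((e | ~b) | (c & d))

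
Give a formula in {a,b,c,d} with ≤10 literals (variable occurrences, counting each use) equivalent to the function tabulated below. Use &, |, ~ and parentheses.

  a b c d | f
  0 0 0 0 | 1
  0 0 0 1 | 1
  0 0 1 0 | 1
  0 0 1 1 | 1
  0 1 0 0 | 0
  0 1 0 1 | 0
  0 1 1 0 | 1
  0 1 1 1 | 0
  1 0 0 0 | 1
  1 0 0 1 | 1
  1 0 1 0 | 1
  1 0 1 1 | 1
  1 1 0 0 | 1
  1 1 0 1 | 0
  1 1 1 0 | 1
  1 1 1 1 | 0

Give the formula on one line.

  ~d = 1010101010101010
  (c & b) = 0000001100000011
  (c & ~d) = 0010001000100010
  ((c & b) | (c & ~d)) = 0010001100100011
  (~d & ((c & b) | (c & ~d))) = 0010001000100010
  (a | (~d & ((c & b) | (c & ~d)))) = 0010001011111111
  (~d & (a | (~d & ((c & b) | (c & ~d))))) = 0010001010101010
  (b & (~d & (a | (~d & ((c & b) | (c & ~d)))))) = 0000001000001010
  ~b = 1111000011110000
  ((b & (~d & (a | (~d & ((c & b) | (c & ~d)))))) | ~b) = 1111001011111010

((b & (~d & (a | (~d & ((c & b) | (c & ~d)))))) | ~b)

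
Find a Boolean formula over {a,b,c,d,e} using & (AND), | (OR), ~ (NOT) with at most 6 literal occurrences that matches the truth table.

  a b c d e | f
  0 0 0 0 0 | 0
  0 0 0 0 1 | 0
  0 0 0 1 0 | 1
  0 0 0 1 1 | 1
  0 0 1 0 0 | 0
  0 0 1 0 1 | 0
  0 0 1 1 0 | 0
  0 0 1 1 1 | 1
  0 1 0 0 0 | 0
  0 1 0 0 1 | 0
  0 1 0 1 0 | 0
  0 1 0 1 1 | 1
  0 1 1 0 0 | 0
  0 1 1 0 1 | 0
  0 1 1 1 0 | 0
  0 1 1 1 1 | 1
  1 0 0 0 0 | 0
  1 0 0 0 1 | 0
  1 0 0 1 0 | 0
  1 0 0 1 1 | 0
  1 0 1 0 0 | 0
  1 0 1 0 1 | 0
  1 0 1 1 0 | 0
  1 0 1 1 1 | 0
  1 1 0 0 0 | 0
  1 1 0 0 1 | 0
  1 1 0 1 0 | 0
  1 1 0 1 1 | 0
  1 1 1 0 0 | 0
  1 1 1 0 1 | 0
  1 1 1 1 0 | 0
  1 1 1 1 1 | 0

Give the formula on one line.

((d & ~a) & (((c | ~b) & ~c) | e))

  ~a = 11111111111111110000000000000000
  (d & ~a) = 00110011001100110000000000000000
  ~b = 11111111000000001111111100000000
  (c | ~b) = 11111111000011111111111100001111
  ~c = 11110000111100001111000011110000
  ((c | ~b) & ~c) = 11110000000000001111000000000000
  (((c | ~b) & ~c) | e) = 11110101010101011111010101010101
  ((d & ~a) & (((c | ~b) & ~c) | e)) = 00110001000100010000000000000000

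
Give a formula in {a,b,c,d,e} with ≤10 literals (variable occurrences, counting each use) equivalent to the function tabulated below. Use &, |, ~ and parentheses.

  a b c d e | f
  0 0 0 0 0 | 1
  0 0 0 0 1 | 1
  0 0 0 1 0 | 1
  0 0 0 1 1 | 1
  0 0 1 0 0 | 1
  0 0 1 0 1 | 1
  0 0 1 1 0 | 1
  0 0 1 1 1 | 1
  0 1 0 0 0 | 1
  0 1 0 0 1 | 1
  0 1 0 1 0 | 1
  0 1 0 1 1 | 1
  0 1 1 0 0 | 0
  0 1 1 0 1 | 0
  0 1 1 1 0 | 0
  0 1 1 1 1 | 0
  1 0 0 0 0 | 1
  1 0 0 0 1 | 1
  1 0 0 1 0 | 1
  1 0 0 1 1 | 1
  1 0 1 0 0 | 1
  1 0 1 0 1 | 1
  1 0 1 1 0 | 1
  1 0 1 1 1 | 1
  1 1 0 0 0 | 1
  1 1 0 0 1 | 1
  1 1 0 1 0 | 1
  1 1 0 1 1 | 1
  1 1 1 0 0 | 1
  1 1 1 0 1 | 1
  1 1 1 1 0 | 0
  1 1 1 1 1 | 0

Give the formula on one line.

  (c & a) = 00000000000000000000111100001111
  ~d = 11001100110011001100110011001100
  ~a = 11111111111111110000000000000000
  (c & ~a) = 00001111000011110000000000000000
  (~d | (c & ~a)) = 11001111110011111100110011001100
  (a & b) = 00000000000000000000000011111111
  ((~d | (c & ~a)) & (a & b)) = 00000000000000000000000011001100
  ((c & a) & ((~d | (c & ~a)) & (a & b))) = 00000000000000000000000000001100
  ~c = 11110000111100001111000011110000
  (((c & a) & ((~d | (c & ~a)) & (a & b))) | ~c) = 11110000111100001111000011111100
  ~b = 11111111000000001111111100000000
  ((((c & a) & ((~d | (c & ~a)) & (a & b))) | ~c) | ~b) = 11111111111100001111111111111100

((((c & a) & ((~d | (c & ~a)) & (a & b))) | ~c) | ~b)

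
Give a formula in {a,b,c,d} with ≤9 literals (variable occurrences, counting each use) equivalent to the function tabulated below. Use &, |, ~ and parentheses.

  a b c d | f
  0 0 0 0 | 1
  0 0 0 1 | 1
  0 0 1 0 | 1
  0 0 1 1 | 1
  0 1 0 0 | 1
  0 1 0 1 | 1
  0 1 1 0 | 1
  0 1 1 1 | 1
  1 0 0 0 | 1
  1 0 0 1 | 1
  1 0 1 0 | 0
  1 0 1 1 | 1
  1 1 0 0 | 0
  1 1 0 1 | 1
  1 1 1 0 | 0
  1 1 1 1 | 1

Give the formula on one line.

((~b & ~c) | (~a | ((a | b) & (d | ~a))))

  ~b = 1111000011110000
  ~c = 1100110011001100
  (~b & ~c) = 1100000011000000
  ~a = 1111111100000000
  (a | b) = 0000111111111111
  (d | ~a) = 1111111101010101
  ((a | b) & (d | ~a)) = 0000111101010101
  (~a | ((a | b) & (d | ~a))) = 1111111101010101
  ((~b & ~c) | (~a | ((a | b) & (d | ~a)))) = 1111111111010101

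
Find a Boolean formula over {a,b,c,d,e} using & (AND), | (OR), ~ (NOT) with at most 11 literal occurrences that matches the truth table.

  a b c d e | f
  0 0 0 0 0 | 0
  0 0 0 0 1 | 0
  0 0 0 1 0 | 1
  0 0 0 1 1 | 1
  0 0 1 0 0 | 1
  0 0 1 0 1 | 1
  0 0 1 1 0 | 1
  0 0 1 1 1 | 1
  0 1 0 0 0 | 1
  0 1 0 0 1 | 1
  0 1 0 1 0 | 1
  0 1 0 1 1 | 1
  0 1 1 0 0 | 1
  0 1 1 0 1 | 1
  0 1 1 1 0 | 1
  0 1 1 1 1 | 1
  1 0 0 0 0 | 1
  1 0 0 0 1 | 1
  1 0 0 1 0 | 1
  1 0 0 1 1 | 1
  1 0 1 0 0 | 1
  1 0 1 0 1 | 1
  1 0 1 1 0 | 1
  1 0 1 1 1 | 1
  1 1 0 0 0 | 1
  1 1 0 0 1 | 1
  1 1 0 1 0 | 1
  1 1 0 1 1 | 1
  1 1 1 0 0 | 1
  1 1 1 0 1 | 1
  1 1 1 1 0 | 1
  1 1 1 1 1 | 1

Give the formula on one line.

((c | d) | (b | (((c | a) & (~b | e)) & (~b & ~c))))

  (c | d) = 00111111001111110011111100111111
  (c | a) = 00001111000011111111111111111111
  ~b = 11111111000000001111111100000000
  (~b | e) = 11111111010101011111111101010101
  ((c | a) & (~b | e)) = 00001111000001011111111101010101
  ~c = 11110000111100001111000011110000
  (~b & ~c) = 11110000000000001111000000000000
  (((c | a) & (~b | e)) & (~b & ~c)) = 00000000000000001111000000000000
  (b | (((c | a) & (~b | e)) & (~b & ~c))) = 00000000111111111111000011111111
  ((c | d) | (b | (((c | a) & (~b | e)) & (~b & ~c)))) = 00111111111111111111111111111111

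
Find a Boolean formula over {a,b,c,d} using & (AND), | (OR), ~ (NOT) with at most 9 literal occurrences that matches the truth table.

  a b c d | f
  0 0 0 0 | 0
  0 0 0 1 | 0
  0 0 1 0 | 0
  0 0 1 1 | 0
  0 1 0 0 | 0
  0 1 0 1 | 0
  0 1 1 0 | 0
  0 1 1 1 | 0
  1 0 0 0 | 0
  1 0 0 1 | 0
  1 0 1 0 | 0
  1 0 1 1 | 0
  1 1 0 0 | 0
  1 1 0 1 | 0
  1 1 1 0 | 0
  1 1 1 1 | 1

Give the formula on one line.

((a & (d & b)) & (((c & b) | d) & ((~c & ~d) | c)))

  (d & b) = 0000010100000101
  (a & (d & b)) = 0000000000000101
  (c & b) = 0000001100000011
  ((c & b) | d) = 0101011101010111
  ~c = 1100110011001100
  ~d = 1010101010101010
  (~c & ~d) = 1000100010001000
  ((~c & ~d) | c) = 1011101110111011
  (((c & b) | d) & ((~c & ~d) | c)) = 0001001100010011
  ((a & (d & b)) & (((c & b) | d) & ((~c & ~d) | c))) = 0000000000000001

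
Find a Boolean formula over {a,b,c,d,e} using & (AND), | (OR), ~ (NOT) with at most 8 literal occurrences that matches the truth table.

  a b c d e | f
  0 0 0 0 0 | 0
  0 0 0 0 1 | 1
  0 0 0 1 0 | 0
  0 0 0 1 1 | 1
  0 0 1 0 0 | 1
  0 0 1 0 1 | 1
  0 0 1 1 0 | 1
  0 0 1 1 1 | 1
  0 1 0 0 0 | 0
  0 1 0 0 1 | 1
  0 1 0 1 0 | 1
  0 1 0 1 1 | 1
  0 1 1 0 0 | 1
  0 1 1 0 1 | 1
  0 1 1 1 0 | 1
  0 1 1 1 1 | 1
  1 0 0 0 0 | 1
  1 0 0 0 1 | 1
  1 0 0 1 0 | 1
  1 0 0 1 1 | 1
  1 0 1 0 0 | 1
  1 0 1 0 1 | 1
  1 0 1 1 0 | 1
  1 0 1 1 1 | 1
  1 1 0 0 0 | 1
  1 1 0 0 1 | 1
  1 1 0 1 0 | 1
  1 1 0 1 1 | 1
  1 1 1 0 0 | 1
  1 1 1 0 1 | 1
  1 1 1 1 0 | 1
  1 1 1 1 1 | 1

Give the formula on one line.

  (b & d) = 00000000001100110000000000110011
  (e | c) = 01011111010111110101111101011111
  ~e = 10101010101010101010101010101010
  ((e | c) & ~e) = 00001010000010100000101000001010
  ((b & d) | ((e | c) & ~e)) = 00001010001110110000101000111011
  (a | e) = 01010101010101011111111111111111
  (((b & d) | ((e | c) & ~e)) | (a | e)) = 01011111011111111111111111111111

(((b & d) | ((e | c) & ~e)) | (a | e))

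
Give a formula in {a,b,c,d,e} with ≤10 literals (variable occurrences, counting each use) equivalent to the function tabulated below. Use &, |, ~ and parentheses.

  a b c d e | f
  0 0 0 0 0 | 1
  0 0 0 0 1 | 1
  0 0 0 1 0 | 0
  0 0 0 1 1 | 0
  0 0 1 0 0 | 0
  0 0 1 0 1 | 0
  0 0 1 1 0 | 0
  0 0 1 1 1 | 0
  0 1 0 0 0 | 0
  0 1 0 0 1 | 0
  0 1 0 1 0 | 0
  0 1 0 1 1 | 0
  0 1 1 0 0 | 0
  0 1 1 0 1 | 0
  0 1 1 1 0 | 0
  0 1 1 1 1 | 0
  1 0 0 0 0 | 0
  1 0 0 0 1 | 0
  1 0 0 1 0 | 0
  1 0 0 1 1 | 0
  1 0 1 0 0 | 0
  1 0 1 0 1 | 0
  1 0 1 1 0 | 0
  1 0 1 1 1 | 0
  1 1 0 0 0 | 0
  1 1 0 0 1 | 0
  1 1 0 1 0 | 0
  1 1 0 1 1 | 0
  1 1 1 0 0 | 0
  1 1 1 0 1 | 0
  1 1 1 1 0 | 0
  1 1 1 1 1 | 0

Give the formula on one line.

  ~a = 11111111111111110000000000000000
  ~d = 11001100110011001100110011001100
  (a | ~d) = 11001100110011001111111111111111
  (~a & (a | ~d)) = 11001100110011000000000000000000
  ~b = 11111111000000001111111100000000
  ((~a & (a | ~d)) & ~b) = 11001100000000000000000000000000
  ~c = 11110000111100001111000011110000
  (~c | d) = 11110011111100111111001111110011
  (~b | ~c) = 11111111111100001111111111110000
  ((~c | d) & (~b | ~c)) = 11110011111100001111001111110000
  (b | ((~c | d) & (~b | ~c))) = 11110011111111111111001111111111
  (((~a & (a | ~d)) & ~b) & (b | ((~c | d) & (~b | ~c)))) = 11000000000000000000000000000000

(((~a & (a | ~d)) & ~b) & (b | ((~c | d) & (~b | ~c))))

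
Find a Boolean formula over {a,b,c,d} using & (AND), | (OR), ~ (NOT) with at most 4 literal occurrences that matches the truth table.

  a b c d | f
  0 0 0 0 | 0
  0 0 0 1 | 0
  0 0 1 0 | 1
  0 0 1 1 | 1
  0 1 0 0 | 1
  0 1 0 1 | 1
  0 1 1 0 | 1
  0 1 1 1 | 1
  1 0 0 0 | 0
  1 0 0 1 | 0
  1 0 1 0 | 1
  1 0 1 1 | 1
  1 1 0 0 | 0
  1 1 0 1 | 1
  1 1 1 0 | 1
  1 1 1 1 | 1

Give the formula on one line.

  ~a = 1111111100000000
  (~a | d) = 1111111101010101
  ((~a | d) & b) = 0000111100000101
  (c | ((~a | d) & b)) = 0011111100110111

(c | ((~a | d) & b))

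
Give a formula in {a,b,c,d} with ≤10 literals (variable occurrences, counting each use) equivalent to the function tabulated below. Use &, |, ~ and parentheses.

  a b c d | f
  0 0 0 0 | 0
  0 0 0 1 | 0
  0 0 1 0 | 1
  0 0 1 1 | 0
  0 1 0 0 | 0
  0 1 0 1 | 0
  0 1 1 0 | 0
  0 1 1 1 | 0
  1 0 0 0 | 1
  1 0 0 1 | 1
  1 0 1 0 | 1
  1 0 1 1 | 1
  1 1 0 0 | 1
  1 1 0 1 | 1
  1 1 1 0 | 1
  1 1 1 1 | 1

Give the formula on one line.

(a | (c & ((~c & (d & (~d | a))) | (~d & ~b))))

  ~c = 1100110011001100
  ~d = 1010101010101010
  (~d | a) = 1010101011111111
  (d & (~d | a)) = 0000000001010101
  (~c & (d & (~d | a))) = 0000000001000100
  ~b = 1111000011110000
  (~d & ~b) = 1010000010100000
  ((~c & (d & (~d | a))) | (~d & ~b)) = 1010000011100100
  (c & ((~c & (d & (~d | a))) | (~d & ~b))) = 0010000000100000
  (a | (c & ((~c & (d & (~d | a))) | (~d & ~b)))) = 0010000011111111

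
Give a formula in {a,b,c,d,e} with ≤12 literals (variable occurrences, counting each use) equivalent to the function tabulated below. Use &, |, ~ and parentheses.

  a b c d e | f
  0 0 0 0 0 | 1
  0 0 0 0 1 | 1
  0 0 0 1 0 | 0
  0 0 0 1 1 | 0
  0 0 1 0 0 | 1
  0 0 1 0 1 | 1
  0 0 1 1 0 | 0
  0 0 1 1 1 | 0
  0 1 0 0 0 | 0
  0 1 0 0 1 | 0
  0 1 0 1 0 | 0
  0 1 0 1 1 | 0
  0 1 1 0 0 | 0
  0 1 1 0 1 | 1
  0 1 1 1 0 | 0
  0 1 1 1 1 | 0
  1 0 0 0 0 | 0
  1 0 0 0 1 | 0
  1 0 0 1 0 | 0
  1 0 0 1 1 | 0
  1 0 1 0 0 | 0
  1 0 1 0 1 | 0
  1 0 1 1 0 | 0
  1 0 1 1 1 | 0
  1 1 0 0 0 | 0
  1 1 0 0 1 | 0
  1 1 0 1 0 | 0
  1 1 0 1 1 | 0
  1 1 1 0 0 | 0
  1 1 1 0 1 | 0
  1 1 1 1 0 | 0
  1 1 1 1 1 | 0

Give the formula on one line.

(((~a | e) & (((~c | ~e) & ~b) | (c & e))) & (~a & ~d))

  ~a = 11111111111111110000000000000000
  (~a | e) = 11111111111111110101010101010101
  ~c = 11110000111100001111000011110000
  ~e = 10101010101010101010101010101010
  (~c | ~e) = 11111010111110101111101011111010
  ~b = 11111111000000001111111100000000
  ((~c | ~e) & ~b) = 11111010000000001111101000000000
  (c & e) = 00000101000001010000010100000101
  (((~c | ~e) & ~b) | (c & e)) = 11111111000001011111111100000101
  ((~a | e) & (((~c | ~e) & ~b) | (c & e))) = 11111111000001010101010100000101
  ~d = 11001100110011001100110011001100
  (~a & ~d) = 11001100110011000000000000000000
  (((~a | e) & (((~c | ~e) & ~b) | (c & e))) & (~a & ~d)) = 11001100000001000000000000000000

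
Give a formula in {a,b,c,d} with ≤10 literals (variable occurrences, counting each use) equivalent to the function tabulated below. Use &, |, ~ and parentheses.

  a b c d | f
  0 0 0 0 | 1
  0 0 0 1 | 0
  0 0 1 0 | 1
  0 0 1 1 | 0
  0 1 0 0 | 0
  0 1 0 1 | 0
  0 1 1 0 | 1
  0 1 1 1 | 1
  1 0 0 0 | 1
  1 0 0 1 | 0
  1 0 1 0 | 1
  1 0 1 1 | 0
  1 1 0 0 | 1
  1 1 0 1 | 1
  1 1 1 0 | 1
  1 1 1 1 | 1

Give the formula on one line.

(((c | ~b) | (a & (~a | b))) & (((~a | ~b) & ~d) | b))

  ~b = 1111000011110000
  (c | ~b) = 1111001111110011
  ~a = 1111111100000000
  (~a | b) = 1111111100001111
  (a & (~a | b)) = 0000000000001111
  ((c | ~b) | (a & (~a | b))) = 1111001111111111
  (~a | ~b) = 1111111111110000
  ~d = 1010101010101010
  ((~a | ~b) & ~d) = 1010101010100000
  (((~a | ~b) & ~d) | b) = 1010111110101111
  (((c | ~b) | (a & (~a | b))) & (((~a | ~b) & ~d) | b)) = 1010001110101111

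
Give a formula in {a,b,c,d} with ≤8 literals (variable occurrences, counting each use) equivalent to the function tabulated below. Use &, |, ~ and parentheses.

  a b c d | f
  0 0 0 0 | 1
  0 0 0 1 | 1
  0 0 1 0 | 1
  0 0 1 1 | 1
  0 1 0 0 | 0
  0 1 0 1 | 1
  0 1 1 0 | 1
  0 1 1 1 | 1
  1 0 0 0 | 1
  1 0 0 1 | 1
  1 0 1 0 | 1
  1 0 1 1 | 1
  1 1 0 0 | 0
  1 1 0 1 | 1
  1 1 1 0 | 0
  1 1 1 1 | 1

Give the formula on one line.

  ~a = 1111111100000000
  (~a & c) = 0011001100000000
  ~d = 1010101010101010
  ((~a & c) | ~d) = 1011101110101010
  (c | a) = 0011001111111111
  (((~a & c) | ~d) & (c | a)) = 0011001110101010
  ((((~a & c) | ~d) & (c | a)) & ~a) = 0011001100000000
  ~b = 1111000011110000
  (~b | d) = 1111010111110101
  (((((~a & c) | ~d) & (c | a)) & ~a) | (~b | d)) = 1111011111110101

(((((~a & c) | ~d) & (c | a)) & ~a) | (~b | d))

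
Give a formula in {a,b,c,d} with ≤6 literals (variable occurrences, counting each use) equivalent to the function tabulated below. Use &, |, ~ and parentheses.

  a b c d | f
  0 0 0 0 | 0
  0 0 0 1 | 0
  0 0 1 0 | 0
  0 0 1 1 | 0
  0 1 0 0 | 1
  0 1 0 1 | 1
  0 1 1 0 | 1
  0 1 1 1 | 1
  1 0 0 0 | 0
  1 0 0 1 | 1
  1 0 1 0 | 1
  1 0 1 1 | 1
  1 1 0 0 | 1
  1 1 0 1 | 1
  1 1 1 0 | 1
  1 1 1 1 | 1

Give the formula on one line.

(b | ((c | d) & a))

  (c | d) = 0111011101110111
  ((c | d) & a) = 0000000001110111
  (b | ((c | d) & a)) = 0000111101111111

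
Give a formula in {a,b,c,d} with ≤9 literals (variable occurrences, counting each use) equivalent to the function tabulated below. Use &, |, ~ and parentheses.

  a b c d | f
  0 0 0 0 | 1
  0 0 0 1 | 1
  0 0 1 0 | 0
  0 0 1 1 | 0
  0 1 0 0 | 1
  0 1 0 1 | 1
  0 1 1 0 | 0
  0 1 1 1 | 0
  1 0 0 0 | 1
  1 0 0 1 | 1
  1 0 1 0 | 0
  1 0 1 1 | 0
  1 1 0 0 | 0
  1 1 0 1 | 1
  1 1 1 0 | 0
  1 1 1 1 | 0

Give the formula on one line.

(~c & ((d & b) | (~a | (~b | c))))

  ~c = 1100110011001100
  (d & b) = 0000010100000101
  ~a = 1111111100000000
  ~b = 1111000011110000
  (~b | c) = 1111001111110011
  (~a | (~b | c)) = 1111111111110011
  ((d & b) | (~a | (~b | c))) = 1111111111110111
  (~c & ((d & b) | (~a | (~b | c)))) = 1100110011000100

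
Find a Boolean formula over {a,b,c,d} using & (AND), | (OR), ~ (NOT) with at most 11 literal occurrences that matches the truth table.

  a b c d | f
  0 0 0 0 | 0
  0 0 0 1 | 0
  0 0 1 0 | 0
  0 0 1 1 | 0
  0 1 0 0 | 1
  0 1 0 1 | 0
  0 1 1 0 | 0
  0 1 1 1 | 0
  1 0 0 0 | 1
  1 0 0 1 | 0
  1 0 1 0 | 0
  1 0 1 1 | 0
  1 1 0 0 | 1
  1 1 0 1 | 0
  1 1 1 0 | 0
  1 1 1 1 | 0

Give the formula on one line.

((a | (b & ((~a | ~d) & (~c | ~b)))) & (~c & ~d))

  ~a = 1111111100000000
  ~d = 1010101010101010
  (~a | ~d) = 1111111110101010
  ~c = 1100110011001100
  ~b = 1111000011110000
  (~c | ~b) = 1111110011111100
  ((~a | ~d) & (~c | ~b)) = 1111110010101000
  (b & ((~a | ~d) & (~c | ~b))) = 0000110000001000
  (a | (b & ((~a | ~d) & (~c | ~b)))) = 0000110011111111
  (~c & ~d) = 1000100010001000
  ((a | (b & ((~a | ~d) & (~c | ~b)))) & (~c & ~d)) = 0000100010001000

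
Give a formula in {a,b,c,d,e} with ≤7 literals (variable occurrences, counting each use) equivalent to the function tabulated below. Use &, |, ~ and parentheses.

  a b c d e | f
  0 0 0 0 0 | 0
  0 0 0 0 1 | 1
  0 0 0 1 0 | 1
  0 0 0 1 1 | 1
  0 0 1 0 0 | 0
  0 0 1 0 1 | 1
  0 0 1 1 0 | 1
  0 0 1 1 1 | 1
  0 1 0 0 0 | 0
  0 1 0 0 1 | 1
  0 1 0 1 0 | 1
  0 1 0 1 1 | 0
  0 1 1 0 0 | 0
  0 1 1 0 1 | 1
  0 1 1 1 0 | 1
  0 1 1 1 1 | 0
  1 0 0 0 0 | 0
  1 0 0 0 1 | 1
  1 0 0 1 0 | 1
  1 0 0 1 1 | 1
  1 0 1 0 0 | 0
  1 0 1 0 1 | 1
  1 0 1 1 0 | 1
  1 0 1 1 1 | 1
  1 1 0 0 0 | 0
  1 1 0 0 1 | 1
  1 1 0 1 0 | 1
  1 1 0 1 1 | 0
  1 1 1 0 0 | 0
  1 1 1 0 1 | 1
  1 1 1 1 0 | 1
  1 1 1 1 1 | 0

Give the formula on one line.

  ~d = 11001100110011001100110011001100
  (~d & e) = 01000100010001000100010001000100
  ~e = 10101010101010101010101010101010
  ~b = 11111111000000001111111100000000
  (~e | ~b) = 11111111101010101111111110101010
  ((~d & e) | (~e | ~b)) = 11111111111011101111111111101110
  (d | e) = 01110111011101110111011101110111
  (((~d & e) | (~e | ~b)) & (d | e)) = 01110111011001100111011101100110

(((~d & e) | (~e | ~b)) & (d | e))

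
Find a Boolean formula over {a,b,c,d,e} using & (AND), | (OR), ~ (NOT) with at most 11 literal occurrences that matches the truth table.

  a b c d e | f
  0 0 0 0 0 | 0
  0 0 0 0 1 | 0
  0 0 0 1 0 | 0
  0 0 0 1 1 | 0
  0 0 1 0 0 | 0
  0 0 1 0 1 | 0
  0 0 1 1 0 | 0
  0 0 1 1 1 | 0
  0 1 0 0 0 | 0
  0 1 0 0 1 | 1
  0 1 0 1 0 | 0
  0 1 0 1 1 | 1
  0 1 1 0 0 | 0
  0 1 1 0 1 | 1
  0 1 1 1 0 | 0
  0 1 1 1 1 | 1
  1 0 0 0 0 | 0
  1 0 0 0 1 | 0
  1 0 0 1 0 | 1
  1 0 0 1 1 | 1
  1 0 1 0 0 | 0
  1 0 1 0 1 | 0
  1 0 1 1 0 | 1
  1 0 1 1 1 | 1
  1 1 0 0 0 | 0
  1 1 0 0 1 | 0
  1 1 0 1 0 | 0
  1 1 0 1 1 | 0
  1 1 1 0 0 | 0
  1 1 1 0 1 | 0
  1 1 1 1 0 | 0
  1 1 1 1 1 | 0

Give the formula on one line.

(((~b & d) & (a & (c | ~b))) | ((e & b) & ~a))

  ~b = 11111111000000001111111100000000
  (~b & d) = 00110011000000000011001100000000
  (c | ~b) = 11111111000011111111111100001111
  (a & (c | ~b)) = 00000000000000001111111100001111
  ((~b & d) & (a & (c | ~b))) = 00000000000000000011001100000000
  (e & b) = 00000000010101010000000001010101
  ~a = 11111111111111110000000000000000
  ((e & b) & ~a) = 00000000010101010000000000000000
  (((~b & d) & (a & (c | ~b))) | ((e & b) & ~a)) = 00000000010101010011001100000000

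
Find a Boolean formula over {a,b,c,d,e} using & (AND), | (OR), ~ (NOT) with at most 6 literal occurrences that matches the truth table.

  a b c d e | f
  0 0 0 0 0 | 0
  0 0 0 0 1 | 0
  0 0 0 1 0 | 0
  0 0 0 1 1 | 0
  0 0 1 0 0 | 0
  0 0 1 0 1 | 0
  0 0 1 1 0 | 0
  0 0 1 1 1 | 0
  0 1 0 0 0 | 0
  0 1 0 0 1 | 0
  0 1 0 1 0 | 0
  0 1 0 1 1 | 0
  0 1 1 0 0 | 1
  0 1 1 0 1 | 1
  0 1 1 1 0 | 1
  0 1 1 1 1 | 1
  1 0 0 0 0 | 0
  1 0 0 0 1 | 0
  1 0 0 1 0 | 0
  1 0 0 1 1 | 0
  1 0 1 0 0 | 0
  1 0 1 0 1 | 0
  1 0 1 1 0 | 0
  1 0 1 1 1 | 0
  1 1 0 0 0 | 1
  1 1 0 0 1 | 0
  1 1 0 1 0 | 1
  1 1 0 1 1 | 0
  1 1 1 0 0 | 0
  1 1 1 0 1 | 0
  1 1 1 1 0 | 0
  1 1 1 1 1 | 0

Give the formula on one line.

(((c | a) & b) & ((~c & ~e) | ~a))

  (c | a) = 00001111000011111111111111111111
  ((c | a) & b) = 00000000000011110000000011111111
  ~c = 11110000111100001111000011110000
  ~e = 10101010101010101010101010101010
  (~c & ~e) = 10100000101000001010000010100000
  ~a = 11111111111111110000000000000000
  ((~c & ~e) | ~a) = 11111111111111111010000010100000
  (((c | a) & b) & ((~c & ~e) | ~a)) = 00000000000011110000000010100000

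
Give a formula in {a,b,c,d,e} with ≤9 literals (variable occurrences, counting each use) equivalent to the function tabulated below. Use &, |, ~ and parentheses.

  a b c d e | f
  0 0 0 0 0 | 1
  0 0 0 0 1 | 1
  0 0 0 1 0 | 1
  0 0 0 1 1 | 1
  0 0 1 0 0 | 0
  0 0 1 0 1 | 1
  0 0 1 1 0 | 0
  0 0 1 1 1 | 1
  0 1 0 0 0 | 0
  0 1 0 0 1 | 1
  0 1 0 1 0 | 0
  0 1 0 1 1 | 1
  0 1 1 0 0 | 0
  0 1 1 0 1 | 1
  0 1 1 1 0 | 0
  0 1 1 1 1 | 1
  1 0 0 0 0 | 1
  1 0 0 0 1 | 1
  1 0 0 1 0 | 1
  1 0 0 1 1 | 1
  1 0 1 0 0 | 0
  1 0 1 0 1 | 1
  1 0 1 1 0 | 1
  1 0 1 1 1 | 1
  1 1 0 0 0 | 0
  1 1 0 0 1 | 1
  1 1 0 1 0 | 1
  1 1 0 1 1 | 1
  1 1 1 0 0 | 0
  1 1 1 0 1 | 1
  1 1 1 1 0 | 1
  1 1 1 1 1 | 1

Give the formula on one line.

((((b & e) & a) | (~c & ~b)) | (((d | ~a) & a) | e))

  (b & e) = 00000000010101010000000001010101
  ((b & e) & a) = 00000000000000000000000001010101
  ~c = 11110000111100001111000011110000
  ~b = 11111111000000001111111100000000
  (~c & ~b) = 11110000000000001111000000000000
  (((b & e) & a) | (~c & ~b)) = 11110000000000001111000001010101
  ~a = 11111111111111110000000000000000
  (d | ~a) = 11111111111111110011001100110011
  ((d | ~a) & a) = 00000000000000000011001100110011
  (((d | ~a) & a) | e) = 01010101010101010111011101110111
  ((((b & e) & a) | (~c & ~b)) | (((d | ~a) & a) | e)) = 11110101010101011111011101110111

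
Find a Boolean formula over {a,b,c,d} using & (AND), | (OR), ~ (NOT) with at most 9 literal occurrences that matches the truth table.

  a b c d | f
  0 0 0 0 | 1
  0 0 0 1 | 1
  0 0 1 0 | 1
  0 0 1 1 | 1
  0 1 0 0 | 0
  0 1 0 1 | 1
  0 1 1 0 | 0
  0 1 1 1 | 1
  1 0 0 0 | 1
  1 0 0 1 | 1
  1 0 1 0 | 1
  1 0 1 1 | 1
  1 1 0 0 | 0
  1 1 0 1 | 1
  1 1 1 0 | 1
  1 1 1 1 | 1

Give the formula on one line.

((b & d) | (((~b & ~d) | (a & c)) | ~b))

  (b & d) = 0000010100000101
  ~b = 1111000011110000
  ~d = 1010101010101010
  (~b & ~d) = 1010000010100000
  (a & c) = 0000000000110011
  ((~b & ~d) | (a & c)) = 1010000010110011
  (((~b & ~d) | (a & c)) | ~b) = 1111000011110011
  ((b & d) | (((~b & ~d) | (a & c)) | ~b)) = 1111010111110111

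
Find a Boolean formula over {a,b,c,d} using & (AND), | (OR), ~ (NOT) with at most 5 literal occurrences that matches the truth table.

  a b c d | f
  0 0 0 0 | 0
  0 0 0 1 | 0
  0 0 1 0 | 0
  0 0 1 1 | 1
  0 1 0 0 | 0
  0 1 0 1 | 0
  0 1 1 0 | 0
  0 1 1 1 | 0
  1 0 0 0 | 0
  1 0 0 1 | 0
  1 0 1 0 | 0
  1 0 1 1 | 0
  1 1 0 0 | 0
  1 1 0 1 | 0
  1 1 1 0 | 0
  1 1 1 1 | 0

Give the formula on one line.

(~a & (~b & (d & c)))

  ~a = 1111111100000000
  ~b = 1111000011110000
  (d & c) = 0001000100010001
  (~b & (d & c)) = 0001000000010000
  (~a & (~b & (d & c))) = 0001000000000000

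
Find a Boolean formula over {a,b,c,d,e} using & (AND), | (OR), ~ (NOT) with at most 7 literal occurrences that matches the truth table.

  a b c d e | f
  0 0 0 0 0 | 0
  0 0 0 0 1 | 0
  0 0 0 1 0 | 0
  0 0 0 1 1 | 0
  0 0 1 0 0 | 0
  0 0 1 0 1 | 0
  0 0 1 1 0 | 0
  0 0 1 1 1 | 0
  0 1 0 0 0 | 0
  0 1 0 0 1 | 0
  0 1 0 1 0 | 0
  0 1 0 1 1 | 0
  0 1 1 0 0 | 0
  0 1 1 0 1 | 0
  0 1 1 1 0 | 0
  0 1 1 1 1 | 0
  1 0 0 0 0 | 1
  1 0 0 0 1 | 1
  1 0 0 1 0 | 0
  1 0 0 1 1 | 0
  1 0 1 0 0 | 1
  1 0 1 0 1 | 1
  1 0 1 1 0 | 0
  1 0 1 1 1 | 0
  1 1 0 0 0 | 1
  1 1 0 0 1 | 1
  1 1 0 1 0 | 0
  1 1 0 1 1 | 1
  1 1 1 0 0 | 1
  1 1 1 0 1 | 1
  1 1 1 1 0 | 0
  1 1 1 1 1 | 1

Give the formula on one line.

  ~d = 11001100110011001100110011001100
  (b | ~d) = 11001100111111111100110011111111
  (d & e) = 00010001000100010001000100010001
  (~d | (d & e)) = 11011101110111011101110111011101
  ((b | ~d) & (~d | (d & e))) = 11001100110111011100110011011101
  (a & ((b | ~d) & (~d | (d & e)))) = 00000000000000001100110011011101

(a & ((b | ~d) & (~d | (d & e))))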